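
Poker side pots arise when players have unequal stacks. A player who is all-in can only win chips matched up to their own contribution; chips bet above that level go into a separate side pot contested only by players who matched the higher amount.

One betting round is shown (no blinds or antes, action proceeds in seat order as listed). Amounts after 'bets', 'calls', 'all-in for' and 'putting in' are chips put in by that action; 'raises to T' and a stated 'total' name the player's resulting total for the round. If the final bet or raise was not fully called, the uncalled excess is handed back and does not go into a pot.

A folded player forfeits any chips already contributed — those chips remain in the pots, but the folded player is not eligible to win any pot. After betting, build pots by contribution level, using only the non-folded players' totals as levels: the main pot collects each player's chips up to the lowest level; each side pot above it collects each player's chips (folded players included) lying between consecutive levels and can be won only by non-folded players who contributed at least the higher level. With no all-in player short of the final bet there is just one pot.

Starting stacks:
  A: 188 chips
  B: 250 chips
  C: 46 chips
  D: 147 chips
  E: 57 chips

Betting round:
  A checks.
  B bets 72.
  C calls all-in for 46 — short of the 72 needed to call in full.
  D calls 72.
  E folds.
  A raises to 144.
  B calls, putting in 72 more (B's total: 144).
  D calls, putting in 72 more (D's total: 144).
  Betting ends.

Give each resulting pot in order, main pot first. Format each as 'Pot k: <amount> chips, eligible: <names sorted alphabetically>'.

Pot 1: 184 chips, eligible: A, B, C, D
Pot 2: 294 chips, eligible: A, B, D

Derivation:
Contributions: A=144, B=144, C=46, D=144
Folded: E
Pot levels (distinct totals of non-folded players): 46, 144
Layer 1-46: 46 each from A, B, C, D = 46*4 = 184 chips; eligible A, B, C, D
Layer 47-144: 98 each from A, B, D = 98*3 = 294 chips; eligible A, B, D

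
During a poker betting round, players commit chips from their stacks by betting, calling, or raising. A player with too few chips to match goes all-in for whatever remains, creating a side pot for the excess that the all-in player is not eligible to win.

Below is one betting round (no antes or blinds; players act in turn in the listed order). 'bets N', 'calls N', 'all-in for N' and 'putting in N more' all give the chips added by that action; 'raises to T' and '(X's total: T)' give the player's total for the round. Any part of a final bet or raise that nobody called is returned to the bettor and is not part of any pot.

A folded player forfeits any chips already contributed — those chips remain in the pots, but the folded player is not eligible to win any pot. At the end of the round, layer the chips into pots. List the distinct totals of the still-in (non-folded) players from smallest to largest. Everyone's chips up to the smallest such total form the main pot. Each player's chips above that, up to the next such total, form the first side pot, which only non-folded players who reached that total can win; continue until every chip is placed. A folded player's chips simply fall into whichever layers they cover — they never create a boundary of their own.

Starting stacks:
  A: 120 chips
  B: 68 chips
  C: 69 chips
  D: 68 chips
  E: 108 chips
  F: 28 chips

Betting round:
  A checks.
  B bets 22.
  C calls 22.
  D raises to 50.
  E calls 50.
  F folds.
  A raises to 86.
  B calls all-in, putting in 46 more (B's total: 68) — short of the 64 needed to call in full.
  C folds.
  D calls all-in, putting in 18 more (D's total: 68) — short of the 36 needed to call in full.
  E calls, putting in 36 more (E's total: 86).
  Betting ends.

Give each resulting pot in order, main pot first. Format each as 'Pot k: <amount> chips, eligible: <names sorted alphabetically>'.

Pot 1: 294 chips, eligible: A, B, D, E
Pot 2: 36 chips, eligible: A, E

Derivation:
Contributions: A=86, B=68, C=22, D=68, E=86
Folded: C, F
Pot levels (distinct totals of non-folded players): 68, 86
Layer 1-68: A 68 + B 68 + C 22 + D 68 + E 68 = 294 chips; eligible A, B, D, E
Layer 69-86: 18 each from A, E = 18*2 = 36 chips; eligible A, E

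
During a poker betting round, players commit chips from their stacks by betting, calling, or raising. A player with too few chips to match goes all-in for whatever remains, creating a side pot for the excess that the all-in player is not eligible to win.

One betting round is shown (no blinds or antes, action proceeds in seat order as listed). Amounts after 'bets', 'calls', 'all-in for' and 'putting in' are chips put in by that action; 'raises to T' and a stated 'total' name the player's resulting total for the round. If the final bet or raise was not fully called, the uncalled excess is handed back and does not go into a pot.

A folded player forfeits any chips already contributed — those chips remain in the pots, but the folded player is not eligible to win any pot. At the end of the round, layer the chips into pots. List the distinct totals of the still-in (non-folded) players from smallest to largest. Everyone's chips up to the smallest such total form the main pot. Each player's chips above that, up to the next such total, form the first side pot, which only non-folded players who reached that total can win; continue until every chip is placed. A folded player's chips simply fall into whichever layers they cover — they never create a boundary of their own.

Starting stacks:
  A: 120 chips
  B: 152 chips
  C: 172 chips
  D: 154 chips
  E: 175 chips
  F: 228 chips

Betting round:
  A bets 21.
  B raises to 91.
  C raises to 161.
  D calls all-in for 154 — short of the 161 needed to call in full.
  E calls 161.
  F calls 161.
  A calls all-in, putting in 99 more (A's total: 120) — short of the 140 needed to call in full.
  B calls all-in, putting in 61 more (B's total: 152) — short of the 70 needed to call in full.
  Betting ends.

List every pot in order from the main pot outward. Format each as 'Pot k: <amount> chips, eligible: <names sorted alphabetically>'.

Contributions: A=120, B=152, C=161, D=154, E=161, F=161
Pot levels (distinct totals of non-folded players): 120, 152, 154, 161
Layer 1-120: 120 each from A, B, C, D, E, F = 120*6 = 720 chips; eligible A, B, C, D, E, F
Layer 121-152: 32 each from B, C, D, E, F = 32*5 = 160 chips; eligible B, C, D, E, F
Layer 153-154: 2 each from C, D, E, F = 2*4 = 8 chips; eligible C, D, E, F
Layer 155-161: 7 each from C, E, F = 7*3 = 21 chips; eligible C, E, F

Pot 1: 720 chips, eligible: A, B, C, D, E, F
Pot 2: 160 chips, eligible: B, C, D, E, F
Pot 3: 8 chips, eligible: C, D, E, F
Pot 4: 21 chips, eligible: C, E, F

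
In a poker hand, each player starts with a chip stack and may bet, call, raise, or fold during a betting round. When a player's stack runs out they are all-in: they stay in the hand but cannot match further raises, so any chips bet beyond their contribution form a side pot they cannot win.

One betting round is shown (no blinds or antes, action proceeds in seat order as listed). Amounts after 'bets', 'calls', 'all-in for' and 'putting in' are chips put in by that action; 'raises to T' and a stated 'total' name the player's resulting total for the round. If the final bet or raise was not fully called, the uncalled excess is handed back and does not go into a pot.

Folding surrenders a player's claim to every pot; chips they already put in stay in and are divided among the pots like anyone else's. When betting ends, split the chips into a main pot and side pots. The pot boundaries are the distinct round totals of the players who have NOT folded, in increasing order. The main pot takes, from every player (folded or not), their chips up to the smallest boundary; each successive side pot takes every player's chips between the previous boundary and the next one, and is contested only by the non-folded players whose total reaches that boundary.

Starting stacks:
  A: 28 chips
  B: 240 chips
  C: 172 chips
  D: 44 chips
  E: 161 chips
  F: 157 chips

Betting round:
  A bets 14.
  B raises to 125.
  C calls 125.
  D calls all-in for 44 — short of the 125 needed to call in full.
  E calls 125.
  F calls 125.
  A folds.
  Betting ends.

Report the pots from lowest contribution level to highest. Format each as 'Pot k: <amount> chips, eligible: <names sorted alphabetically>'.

Pot 1: 234 chips, eligible: B, C, D, E, F
Pot 2: 324 chips, eligible: B, C, E, F

Derivation:
Contributions: A=14, B=125, C=125, D=44, E=125, F=125
Folded: A
Pot levels (distinct totals of non-folded players): 44, 125
Layer 1-44: A 14 + B 44 + C 44 + D 44 + E 44 + F 44 = 234 chips; eligible B, C, D, E, F
Layer 45-125: 81 each from B, C, E, F = 81*4 = 324 chips; eligible B, C, E, F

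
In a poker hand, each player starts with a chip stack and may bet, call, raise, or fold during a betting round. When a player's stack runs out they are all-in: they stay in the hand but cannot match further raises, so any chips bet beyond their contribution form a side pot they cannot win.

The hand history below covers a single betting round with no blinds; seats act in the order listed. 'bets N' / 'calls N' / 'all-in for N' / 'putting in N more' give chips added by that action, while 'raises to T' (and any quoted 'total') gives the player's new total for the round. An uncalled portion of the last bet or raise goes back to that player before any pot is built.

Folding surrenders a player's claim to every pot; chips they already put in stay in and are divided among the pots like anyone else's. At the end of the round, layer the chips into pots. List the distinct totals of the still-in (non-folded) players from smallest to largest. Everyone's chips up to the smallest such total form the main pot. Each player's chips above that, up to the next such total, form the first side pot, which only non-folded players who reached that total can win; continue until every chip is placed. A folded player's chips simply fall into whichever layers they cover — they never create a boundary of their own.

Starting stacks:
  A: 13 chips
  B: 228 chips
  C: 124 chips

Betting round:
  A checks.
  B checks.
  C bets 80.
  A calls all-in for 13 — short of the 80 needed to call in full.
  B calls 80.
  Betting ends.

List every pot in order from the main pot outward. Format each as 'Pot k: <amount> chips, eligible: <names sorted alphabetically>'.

Contributions: A=13, B=80, C=80
Pot levels (distinct totals of non-folded players): 13, 80
Layer 1-13: 13 each from A, B, C = 13*3 = 39 chips; eligible A, B, C
Layer 14-80: 67 each from B, C = 67*2 = 134 chips; eligible B, C

Pot 1: 39 chips, eligible: A, B, C
Pot 2: 134 chips, eligible: B, C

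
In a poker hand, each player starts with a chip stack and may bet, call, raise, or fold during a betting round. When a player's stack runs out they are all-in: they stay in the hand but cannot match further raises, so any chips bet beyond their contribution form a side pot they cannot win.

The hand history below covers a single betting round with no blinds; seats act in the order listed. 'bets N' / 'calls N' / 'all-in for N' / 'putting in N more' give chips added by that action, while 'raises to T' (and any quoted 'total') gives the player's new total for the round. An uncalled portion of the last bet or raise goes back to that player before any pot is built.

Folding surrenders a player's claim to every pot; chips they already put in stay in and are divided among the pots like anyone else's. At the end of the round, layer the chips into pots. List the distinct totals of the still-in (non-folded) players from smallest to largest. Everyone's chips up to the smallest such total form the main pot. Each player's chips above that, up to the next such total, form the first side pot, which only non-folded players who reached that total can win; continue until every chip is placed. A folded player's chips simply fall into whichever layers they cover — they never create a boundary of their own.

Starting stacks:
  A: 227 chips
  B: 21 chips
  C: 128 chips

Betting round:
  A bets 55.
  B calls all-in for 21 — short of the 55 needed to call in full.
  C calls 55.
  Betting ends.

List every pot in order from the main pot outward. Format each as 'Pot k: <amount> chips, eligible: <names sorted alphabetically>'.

Pot 1: 63 chips, eligible: A, B, C
Pot 2: 68 chips, eligible: A, C

Derivation:
Contributions: A=55, B=21, C=55
Pot levels (distinct totals of non-folded players): 21, 55
Layer 1-21: 21 each from A, B, C = 21*3 = 63 chips; eligible A, B, C
Layer 22-55: 34 each from A, C = 34*2 = 68 chips; eligible A, C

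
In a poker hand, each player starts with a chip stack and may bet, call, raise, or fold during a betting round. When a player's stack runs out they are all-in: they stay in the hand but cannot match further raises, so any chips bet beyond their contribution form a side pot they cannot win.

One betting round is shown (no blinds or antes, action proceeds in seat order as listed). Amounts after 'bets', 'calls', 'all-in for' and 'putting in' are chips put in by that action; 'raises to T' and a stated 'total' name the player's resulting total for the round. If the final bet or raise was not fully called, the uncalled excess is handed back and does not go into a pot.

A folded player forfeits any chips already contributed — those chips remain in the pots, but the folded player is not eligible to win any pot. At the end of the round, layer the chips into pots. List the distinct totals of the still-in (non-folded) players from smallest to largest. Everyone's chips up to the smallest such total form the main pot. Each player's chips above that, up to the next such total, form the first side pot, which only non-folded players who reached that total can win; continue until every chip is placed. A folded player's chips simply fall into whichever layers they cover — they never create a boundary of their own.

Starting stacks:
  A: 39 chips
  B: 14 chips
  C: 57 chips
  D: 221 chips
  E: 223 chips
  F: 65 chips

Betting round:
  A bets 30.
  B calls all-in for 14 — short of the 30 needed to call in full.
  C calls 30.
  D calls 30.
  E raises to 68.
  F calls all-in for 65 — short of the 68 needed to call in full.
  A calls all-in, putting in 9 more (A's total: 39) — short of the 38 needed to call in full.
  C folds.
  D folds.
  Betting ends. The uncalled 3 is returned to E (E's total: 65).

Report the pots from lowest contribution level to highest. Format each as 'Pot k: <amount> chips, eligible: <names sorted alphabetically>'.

Contributions (after 3 returned to E): A=39, B=14, C=30, D=30, E=65, F=65
Folded: C, D
Pot levels (distinct totals of non-folded players): 14, 39, 65
Layer 1-14: 14 each from A, B, C, D, E, F = 14*6 = 84 chips; eligible A, B, E, F
Layer 15-39: A 25 + C 16 + D 16 + E 25 + F 25 = 107 chips; eligible A, E, F
Layer 40-65: 26 each from E, F = 26*2 = 52 chips; eligible E, F

Pot 1: 84 chips, eligible: A, B, E, F
Pot 2: 107 chips, eligible: A, E, F
Pot 3: 52 chips, eligible: E, F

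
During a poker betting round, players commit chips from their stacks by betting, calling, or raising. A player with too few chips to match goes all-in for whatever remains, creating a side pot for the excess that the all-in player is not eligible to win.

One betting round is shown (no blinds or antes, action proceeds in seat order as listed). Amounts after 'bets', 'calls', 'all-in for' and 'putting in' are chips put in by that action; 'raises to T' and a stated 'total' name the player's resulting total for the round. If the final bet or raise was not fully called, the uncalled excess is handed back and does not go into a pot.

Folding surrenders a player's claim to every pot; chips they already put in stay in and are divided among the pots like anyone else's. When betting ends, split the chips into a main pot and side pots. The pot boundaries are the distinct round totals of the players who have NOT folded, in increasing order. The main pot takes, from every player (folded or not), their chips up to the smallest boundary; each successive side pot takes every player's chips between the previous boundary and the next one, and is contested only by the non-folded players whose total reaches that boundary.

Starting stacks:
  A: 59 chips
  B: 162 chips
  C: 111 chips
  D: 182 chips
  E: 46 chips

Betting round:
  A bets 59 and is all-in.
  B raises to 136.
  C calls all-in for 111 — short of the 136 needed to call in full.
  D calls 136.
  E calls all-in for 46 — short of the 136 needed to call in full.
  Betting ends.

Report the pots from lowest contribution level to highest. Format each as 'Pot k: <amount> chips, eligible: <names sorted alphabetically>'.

Contributions: A=59, B=136, C=111, D=136, E=46
Pot levels (distinct totals of non-folded players): 46, 59, 111, 136
Layer 1-46: 46 each from A, B, C, D, E = 46*5 = 230 chips; eligible A, B, C, D, E
Layer 47-59: 13 each from A, B, C, D = 13*4 = 52 chips; eligible A, B, C, D
Layer 60-111: 52 each from B, C, D = 52*3 = 156 chips; eligible B, C, D
Layer 112-136: 25 each from B, D = 25*2 = 50 chips; eligible B, D

Pot 1: 230 chips, eligible: A, B, C, D, E
Pot 2: 52 chips, eligible: A, B, C, D
Pot 3: 156 chips, eligible: B, C, D
Pot 4: 50 chips, eligible: B, D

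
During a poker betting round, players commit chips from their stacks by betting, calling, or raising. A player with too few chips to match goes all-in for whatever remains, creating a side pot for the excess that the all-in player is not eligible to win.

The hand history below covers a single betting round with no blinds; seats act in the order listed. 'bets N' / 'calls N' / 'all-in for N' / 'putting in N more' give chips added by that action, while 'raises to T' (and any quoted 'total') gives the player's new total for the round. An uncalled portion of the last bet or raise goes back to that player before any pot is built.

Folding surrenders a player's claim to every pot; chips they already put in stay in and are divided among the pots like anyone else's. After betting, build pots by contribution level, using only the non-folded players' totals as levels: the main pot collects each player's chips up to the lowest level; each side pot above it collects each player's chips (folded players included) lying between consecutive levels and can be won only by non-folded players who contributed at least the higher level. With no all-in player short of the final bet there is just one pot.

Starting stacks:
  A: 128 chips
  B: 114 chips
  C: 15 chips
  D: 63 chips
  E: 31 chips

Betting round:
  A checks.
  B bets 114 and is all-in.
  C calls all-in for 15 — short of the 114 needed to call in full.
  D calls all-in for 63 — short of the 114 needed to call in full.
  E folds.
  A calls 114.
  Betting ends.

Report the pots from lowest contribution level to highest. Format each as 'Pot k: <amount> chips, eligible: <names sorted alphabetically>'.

Pot 1: 60 chips, eligible: A, B, C, D
Pot 2: 144 chips, eligible: A, B, D
Pot 3: 102 chips, eligible: A, B

Derivation:
Contributions: A=114, B=114, C=15, D=63
Folded: E
Pot levels (distinct totals of non-folded players): 15, 63, 114
Layer 1-15: 15 each from A, B, C, D = 15*4 = 60 chips; eligible A, B, C, D
Layer 16-63: 48 each from A, B, D = 48*3 = 144 chips; eligible A, B, D
Layer 64-114: 51 each from A, B = 51*2 = 102 chips; eligible A, B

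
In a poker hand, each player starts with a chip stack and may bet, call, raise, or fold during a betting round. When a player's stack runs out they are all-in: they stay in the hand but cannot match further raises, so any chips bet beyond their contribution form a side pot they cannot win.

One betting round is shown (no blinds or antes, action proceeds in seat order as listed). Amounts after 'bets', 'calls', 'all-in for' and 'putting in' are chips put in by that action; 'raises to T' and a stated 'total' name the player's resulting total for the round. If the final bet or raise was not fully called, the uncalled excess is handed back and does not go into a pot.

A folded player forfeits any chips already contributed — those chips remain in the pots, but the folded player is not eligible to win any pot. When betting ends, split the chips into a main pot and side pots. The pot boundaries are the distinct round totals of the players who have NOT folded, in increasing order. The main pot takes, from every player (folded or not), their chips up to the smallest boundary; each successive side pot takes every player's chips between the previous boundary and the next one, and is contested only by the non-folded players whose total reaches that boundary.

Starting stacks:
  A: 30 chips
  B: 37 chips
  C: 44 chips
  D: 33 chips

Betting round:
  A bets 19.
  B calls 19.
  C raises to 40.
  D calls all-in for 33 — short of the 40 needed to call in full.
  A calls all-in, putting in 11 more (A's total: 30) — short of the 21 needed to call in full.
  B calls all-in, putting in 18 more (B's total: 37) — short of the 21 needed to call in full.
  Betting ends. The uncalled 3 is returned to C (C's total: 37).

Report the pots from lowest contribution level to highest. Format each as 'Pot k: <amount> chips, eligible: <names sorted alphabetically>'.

Pot 1: 120 chips, eligible: A, B, C, D
Pot 2: 9 chips, eligible: B, C, D
Pot 3: 8 chips, eligible: B, C

Derivation:
Contributions (after 3 returned to C): A=30, B=37, C=37, D=33
Pot levels (distinct totals of non-folded players): 30, 33, 37
Layer 1-30: 30 each from A, B, C, D = 30*4 = 120 chips; eligible A, B, C, D
Layer 31-33: 3 each from B, C, D = 3*3 = 9 chips; eligible B, C, D
Layer 34-37: 4 each from B, C = 4*2 = 8 chips; eligible B, C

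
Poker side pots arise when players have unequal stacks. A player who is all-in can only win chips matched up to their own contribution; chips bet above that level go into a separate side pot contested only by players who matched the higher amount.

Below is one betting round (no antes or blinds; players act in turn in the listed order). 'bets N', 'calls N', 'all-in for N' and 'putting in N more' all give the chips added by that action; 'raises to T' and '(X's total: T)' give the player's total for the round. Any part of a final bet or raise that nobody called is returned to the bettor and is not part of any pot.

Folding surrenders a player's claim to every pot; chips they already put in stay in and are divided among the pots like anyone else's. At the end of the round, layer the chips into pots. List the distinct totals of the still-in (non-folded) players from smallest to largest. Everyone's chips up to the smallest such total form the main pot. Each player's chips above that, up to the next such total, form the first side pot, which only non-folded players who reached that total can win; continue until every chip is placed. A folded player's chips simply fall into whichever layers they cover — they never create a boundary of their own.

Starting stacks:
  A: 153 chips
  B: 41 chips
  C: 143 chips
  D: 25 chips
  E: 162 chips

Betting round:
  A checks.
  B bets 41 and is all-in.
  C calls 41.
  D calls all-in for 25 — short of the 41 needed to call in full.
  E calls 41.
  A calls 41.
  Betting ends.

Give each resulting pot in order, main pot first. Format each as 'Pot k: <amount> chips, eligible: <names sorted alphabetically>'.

Pot 1: 125 chips, eligible: A, B, C, D, E
Pot 2: 64 chips, eligible: A, B, C, E

Derivation:
Contributions: A=41, B=41, C=41, D=25, E=41
Pot levels (distinct totals of non-folded players): 25, 41
Layer 1-25: 25 each from A, B, C, D, E = 25*5 = 125 chips; eligible A, B, C, D, E
Layer 26-41: 16 each from A, B, C, E = 16*4 = 64 chips; eligible A, B, C, E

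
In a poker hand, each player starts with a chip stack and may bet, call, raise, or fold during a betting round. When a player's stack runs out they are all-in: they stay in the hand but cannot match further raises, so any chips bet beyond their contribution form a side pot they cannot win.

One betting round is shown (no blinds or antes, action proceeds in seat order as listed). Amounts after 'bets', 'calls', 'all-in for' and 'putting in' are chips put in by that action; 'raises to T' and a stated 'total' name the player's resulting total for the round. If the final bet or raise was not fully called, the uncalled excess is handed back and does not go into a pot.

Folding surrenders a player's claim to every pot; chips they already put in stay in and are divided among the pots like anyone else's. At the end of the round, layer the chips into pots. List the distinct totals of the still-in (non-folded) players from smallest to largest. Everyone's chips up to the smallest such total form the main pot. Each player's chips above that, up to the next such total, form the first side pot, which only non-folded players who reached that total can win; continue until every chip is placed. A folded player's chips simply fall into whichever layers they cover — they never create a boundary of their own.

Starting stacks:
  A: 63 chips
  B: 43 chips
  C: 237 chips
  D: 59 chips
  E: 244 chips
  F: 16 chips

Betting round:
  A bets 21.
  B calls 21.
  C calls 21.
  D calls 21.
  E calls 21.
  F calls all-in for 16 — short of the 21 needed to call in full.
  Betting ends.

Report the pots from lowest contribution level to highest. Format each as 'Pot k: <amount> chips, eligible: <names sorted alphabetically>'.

Pot 1: 96 chips, eligible: A, B, C, D, E, F
Pot 2: 25 chips, eligible: A, B, C, D, E

Derivation:
Contributions: A=21, B=21, C=21, D=21, E=21, F=16
Pot levels (distinct totals of non-folded players): 16, 21
Layer 1-16: 16 each from A, B, C, D, E, F = 16*6 = 96 chips; eligible A, B, C, D, E, F
Layer 17-21: 5 each from A, B, C, D, E = 5*5 = 25 chips; eligible A, B, C, D, E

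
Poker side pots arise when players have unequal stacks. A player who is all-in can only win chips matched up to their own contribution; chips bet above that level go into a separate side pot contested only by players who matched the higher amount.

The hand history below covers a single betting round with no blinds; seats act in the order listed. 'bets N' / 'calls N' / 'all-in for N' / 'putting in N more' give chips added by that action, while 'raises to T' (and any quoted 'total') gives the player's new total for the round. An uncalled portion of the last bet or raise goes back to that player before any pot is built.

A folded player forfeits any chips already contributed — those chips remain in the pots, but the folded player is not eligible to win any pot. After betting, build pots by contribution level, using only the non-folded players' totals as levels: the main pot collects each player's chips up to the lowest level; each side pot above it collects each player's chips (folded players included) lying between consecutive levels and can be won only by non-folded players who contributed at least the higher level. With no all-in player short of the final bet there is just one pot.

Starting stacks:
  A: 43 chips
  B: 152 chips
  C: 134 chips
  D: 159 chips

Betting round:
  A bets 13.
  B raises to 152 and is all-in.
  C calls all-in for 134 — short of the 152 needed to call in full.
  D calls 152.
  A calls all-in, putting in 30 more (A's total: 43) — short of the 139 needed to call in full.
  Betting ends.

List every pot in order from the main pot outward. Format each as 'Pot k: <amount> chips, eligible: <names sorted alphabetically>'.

Pot 1: 172 chips, eligible: A, B, C, D
Pot 2: 273 chips, eligible: B, C, D
Pot 3: 36 chips, eligible: B, D

Derivation:
Contributions: A=43, B=152, C=134, D=152
Pot levels (distinct totals of non-folded players): 43, 134, 152
Layer 1-43: 43 each from A, B, C, D = 43*4 = 172 chips; eligible A, B, C, D
Layer 44-134: 91 each from B, C, D = 91*3 = 273 chips; eligible B, C, D
Layer 135-152: 18 each from B, D = 18*2 = 36 chips; eligible B, D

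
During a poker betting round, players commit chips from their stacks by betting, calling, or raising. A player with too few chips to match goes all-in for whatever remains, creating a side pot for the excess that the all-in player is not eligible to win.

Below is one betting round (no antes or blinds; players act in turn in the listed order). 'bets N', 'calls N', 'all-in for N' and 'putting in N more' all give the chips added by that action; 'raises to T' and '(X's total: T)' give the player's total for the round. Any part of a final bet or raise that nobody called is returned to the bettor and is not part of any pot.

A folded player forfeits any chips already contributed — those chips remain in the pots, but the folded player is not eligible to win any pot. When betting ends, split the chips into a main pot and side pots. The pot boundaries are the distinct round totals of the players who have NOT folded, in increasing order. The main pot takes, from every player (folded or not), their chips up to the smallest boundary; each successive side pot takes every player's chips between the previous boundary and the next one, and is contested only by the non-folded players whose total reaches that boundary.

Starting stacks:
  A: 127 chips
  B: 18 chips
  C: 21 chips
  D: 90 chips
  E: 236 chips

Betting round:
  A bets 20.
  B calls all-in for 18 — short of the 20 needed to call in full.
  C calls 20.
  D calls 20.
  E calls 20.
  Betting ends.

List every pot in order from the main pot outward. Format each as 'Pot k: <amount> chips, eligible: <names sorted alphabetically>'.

Contributions: A=20, B=18, C=20, D=20, E=20
Pot levels (distinct totals of non-folded players): 18, 20
Layer 1-18: 18 each from A, B, C, D, E = 18*5 = 90 chips; eligible A, B, C, D, E
Layer 19-20: 2 each from A, C, D, E = 2*4 = 8 chips; eligible A, C, D, E

Pot 1: 90 chips, eligible: A, B, C, D, E
Pot 2: 8 chips, eligible: A, C, D, E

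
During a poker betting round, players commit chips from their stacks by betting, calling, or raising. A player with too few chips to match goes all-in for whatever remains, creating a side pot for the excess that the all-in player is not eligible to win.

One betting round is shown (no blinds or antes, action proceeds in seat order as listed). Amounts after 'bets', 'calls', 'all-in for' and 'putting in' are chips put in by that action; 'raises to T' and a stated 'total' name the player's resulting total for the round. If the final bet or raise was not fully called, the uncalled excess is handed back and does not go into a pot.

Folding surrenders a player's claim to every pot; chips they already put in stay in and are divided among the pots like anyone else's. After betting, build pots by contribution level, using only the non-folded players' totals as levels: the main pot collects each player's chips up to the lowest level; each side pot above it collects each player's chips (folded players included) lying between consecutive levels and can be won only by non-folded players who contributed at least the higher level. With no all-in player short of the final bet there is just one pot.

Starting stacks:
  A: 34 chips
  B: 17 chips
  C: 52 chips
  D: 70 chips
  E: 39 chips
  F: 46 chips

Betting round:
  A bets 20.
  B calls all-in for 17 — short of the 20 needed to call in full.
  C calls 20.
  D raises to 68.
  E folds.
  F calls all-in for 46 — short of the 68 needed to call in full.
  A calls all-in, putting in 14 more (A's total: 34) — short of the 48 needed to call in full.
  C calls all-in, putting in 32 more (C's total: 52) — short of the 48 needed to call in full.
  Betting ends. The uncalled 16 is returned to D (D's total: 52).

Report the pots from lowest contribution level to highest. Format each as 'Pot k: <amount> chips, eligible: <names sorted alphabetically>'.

Pot 1: 85 chips, eligible: A, B, C, D, F
Pot 2: 68 chips, eligible: A, C, D, F
Pot 3: 36 chips, eligible: C, D, F
Pot 4: 12 chips, eligible: C, D

Derivation:
Contributions (after 16 returned to D): A=34, B=17, C=52, D=52, F=46
Folded: E
Pot levels (distinct totals of non-folded players): 17, 34, 46, 52
Layer 1-17: 17 each from A, B, C, D, F = 17*5 = 85 chips; eligible A, B, C, D, F
Layer 18-34: 17 each from A, C, D, F = 17*4 = 68 chips; eligible A, C, D, F
Layer 35-46: 12 each from C, D, F = 12*3 = 36 chips; eligible C, D, F
Layer 47-52: 6 each from C, D = 6*2 = 12 chips; eligible C, D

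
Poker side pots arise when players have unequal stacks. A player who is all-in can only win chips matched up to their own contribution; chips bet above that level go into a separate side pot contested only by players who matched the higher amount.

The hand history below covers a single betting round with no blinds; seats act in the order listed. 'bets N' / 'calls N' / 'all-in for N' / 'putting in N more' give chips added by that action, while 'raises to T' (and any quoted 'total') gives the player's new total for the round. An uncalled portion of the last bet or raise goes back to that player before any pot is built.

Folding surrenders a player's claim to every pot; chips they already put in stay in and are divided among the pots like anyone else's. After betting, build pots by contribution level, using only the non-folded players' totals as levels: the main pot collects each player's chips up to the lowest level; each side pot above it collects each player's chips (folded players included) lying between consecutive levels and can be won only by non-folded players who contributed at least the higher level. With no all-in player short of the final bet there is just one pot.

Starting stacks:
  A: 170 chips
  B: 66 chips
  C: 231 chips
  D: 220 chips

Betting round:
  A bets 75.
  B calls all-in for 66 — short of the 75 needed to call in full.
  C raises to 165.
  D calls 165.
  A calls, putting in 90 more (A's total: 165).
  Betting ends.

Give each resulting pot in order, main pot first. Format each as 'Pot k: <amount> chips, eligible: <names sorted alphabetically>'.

Contributions: A=165, B=66, C=165, D=165
Pot levels (distinct totals of non-folded players): 66, 165
Layer 1-66: 66 each from A, B, C, D = 66*4 = 264 chips; eligible A, B, C, D
Layer 67-165: 99 each from A, C, D = 99*3 = 297 chips; eligible A, C, D

Pot 1: 264 chips, eligible: A, B, C, D
Pot 2: 297 chips, eligible: A, C, D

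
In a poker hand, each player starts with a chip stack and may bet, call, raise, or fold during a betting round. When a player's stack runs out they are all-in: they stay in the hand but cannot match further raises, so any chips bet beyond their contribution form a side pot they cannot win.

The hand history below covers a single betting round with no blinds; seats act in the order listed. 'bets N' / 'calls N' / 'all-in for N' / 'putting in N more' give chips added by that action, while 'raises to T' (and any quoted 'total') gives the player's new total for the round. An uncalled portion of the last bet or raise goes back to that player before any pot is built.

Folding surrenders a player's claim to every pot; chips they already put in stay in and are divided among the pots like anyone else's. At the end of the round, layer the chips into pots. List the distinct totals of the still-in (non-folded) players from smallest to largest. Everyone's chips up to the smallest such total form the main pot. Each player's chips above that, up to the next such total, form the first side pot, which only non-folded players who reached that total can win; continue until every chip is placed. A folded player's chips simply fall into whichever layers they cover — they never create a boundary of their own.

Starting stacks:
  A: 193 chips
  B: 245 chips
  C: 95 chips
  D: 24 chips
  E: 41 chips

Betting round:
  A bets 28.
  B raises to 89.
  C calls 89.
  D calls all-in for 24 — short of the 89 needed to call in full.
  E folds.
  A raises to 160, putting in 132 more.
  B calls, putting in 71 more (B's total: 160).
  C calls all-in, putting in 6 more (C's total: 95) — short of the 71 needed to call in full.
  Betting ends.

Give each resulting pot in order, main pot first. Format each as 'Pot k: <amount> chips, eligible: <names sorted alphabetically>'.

Pot 1: 96 chips, eligible: A, B, C, D
Pot 2: 213 chips, eligible: A, B, C
Pot 3: 130 chips, eligible: A, B

Derivation:
Contributions: A=160, B=160, C=95, D=24
Folded: E
Pot levels (distinct totals of non-folded players): 24, 95, 160
Layer 1-24: 24 each from A, B, C, D = 24*4 = 96 chips; eligible A, B, C, D
Layer 25-95: 71 each from A, B, C = 71*3 = 213 chips; eligible A, B, C
Layer 96-160: 65 each from A, B = 65*2 = 130 chips; eligible A, B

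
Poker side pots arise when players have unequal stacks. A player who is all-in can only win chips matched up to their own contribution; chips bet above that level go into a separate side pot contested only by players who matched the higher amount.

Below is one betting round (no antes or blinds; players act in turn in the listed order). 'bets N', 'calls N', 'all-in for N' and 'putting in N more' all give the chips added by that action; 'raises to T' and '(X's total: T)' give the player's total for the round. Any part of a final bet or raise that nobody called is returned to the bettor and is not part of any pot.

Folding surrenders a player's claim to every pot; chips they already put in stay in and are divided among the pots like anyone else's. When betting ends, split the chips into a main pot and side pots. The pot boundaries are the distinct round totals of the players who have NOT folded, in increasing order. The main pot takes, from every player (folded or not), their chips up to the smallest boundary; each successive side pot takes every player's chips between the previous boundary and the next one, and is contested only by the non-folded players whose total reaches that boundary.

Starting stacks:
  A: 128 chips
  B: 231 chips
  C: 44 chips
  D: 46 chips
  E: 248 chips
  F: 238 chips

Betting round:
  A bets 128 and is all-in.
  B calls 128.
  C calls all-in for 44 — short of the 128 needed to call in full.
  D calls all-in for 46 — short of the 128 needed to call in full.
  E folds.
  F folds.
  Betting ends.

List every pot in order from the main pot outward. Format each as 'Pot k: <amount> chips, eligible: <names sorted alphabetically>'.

Pot 1: 176 chips, eligible: A, B, C, D
Pot 2: 6 chips, eligible: A, B, D
Pot 3: 164 chips, eligible: A, B

Derivation:
Contributions: A=128, B=128, C=44, D=46
Folded: E, F
Pot levels (distinct totals of non-folded players): 44, 46, 128
Layer 1-44: 44 each from A, B, C, D = 44*4 = 176 chips; eligible A, B, C, D
Layer 45-46: 2 each from A, B, D = 2*3 = 6 chips; eligible A, B, D
Layer 47-128: 82 each from A, B = 82*2 = 164 chips; eligible A, B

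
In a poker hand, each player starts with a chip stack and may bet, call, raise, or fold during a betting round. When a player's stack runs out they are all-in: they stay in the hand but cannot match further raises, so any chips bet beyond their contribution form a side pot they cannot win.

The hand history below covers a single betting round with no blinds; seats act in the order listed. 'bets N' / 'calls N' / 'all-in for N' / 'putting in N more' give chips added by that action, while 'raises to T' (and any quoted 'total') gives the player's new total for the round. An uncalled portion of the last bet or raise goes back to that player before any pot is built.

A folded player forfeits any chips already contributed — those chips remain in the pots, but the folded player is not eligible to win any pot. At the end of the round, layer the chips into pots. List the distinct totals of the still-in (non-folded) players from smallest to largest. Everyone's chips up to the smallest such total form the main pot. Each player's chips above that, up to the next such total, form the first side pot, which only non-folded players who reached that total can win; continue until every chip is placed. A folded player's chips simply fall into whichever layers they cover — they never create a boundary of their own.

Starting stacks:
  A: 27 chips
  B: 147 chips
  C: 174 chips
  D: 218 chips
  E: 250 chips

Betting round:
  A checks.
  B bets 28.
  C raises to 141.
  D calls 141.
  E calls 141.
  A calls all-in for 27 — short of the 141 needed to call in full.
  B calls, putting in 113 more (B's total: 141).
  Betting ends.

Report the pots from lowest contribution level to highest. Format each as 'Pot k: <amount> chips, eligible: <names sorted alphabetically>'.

Pot 1: 135 chips, eligible: A, B, C, D, E
Pot 2: 456 chips, eligible: B, C, D, E

Derivation:
Contributions: A=27, B=141, C=141, D=141, E=141
Pot levels (distinct totals of non-folded players): 27, 141
Layer 1-27: 27 each from A, B, C, D, E = 27*5 = 135 chips; eligible A, B, C, D, E
Layer 28-141: 114 each from B, C, D, E = 114*4 = 456 chips; eligible B, C, D, E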